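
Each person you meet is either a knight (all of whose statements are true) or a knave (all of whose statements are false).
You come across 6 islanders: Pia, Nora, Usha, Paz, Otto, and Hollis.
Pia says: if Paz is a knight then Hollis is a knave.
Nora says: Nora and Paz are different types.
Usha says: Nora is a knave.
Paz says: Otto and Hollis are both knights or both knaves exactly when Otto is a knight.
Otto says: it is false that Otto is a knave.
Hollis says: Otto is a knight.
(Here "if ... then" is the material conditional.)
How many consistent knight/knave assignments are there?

2

Consistent assignments:
  Pia=knight, Nora=knight, Usha=knave, Paz=knave, Otto=knave, Hollis=knave
  Pia=knight, Nora=knave, Usha=knight, Paz=knave, Otto=knave, Hollis=knave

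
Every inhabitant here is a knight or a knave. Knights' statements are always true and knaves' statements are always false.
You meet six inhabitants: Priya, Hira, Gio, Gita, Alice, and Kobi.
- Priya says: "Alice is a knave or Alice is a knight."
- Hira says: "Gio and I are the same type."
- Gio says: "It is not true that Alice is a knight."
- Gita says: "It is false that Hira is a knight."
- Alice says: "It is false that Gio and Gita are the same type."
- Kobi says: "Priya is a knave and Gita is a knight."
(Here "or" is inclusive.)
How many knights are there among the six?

3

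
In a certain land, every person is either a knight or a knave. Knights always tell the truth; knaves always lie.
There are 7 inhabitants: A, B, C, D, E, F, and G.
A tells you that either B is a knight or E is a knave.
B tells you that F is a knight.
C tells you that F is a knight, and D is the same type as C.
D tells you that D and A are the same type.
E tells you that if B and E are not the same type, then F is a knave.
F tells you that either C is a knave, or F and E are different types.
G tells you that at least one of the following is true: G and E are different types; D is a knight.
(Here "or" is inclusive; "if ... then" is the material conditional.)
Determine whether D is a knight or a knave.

D is a knight.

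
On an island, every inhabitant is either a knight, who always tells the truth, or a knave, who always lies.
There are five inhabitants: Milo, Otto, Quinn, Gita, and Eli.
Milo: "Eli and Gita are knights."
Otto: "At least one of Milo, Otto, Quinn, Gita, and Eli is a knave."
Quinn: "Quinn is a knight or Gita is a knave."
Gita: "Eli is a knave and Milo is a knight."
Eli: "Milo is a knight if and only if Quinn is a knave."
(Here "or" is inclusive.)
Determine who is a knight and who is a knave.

Knights: Otto, Quinn, and Eli. Knaves: Milo and Gita.

As a knave, Milo's statement "Eli and Gita are knights" should be False; it is.
Otto is a knight, so "at least one of Milo, Otto, Quinn, Gita, and Eli is a knave" must be true — and it is.
Quinn is a knight, and the claim "Quinn is a knight or Gita is a knave" is indeed true.
As a knave, Gita's statement "Eli is a knave and Milo is a knight" should be False; it is.
Since Eli is a knight, "Milo is a knight if and only if Quinn is a knave" needs to be true, which holds.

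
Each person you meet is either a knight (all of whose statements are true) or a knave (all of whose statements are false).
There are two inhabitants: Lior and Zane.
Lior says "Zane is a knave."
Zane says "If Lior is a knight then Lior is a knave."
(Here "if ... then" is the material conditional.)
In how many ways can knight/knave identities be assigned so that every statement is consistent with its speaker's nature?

Consistent assignments:
  Lior=knight, Zane=knave
  Lior=knave, Zane=knight

2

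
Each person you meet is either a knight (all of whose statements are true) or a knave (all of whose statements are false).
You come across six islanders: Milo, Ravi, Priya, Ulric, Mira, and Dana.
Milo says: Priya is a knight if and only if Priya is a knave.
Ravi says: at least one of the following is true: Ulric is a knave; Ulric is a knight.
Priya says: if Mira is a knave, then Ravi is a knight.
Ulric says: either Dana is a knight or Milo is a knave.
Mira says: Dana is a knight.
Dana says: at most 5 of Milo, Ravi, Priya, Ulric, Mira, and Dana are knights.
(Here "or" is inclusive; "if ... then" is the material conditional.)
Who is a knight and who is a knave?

Milo is a knave; "Priya is a knight if and only if Priya is a knave" is False, as required.
Ravi (knight): "at least one of the following is true: Ulric is a knave; Ulric is a knight" — True. ✓
Since Priya is a knight, "if Mira is a knave, then Ravi is a knight" needs to be True, which holds.
Ulric is a knight, so "either Dana is a knight or Milo is a knave" must be True — and it is.
Mira is a knight, and the claim "Dana is a knight" is indeed True.
Dana (knight): "at most 5 of Milo, Ravi, Priya, Ulric, Mira, and Dana are knights" — True. ✓

Knights: Ravi, Priya, Ulric, Mira, and Dana. Knaves: Milo.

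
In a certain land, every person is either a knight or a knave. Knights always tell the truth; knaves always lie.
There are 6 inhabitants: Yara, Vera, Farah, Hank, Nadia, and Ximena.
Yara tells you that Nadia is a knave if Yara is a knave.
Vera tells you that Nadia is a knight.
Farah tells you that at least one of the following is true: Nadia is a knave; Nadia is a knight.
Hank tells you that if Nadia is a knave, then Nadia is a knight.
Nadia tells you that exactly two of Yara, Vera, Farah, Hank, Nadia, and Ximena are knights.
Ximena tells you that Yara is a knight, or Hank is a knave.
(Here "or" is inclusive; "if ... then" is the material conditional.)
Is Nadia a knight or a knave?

Nadia is a knave.

Consistent assignments: {Yara=knight, Vera=knave, Farah=knight, Hank=knave, Nadia=knave, Ximena=knight}
In every consistent assignment, Nadia is a knave.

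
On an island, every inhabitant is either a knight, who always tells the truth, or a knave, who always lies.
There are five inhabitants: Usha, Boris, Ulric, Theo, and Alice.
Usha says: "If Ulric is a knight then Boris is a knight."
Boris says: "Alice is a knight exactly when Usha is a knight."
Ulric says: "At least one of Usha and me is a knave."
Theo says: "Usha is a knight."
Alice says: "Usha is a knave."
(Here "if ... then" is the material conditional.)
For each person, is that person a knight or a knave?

Usha is a knave; "if Ulric is a knight then Boris is a knight" is False, as required.
As a knave, Boris's statement "Alice is a knight exactly when Usha is a knight" should be False; it is.
Ulric is a knight, and the claim "at least one of Usha and me is a knave" is indeed true.
Theo (knave): "Usha is a knight" — False. ✓
Alice is a knight, and the claim "Usha is a knave" is indeed true.

Usha is a knave, Boris is a knave, Ulric is a knight, Theo is a knave, and Alice is a knight.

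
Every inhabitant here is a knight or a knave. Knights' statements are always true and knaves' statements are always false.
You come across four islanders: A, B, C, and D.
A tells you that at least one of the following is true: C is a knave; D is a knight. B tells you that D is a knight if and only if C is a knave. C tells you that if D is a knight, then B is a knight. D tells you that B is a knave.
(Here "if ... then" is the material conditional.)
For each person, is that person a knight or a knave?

As a knave, A's statement "at least one of the following is true: C is a knave; D is a knight" should be false; it is.
B is a knight; "D is a knight if and only if C is a knave" is True, as required.
As a knight, C's statement "if D is a knight, then B is a knight" should be True; it is.
Since D is a knave, "B is a knave" needs to be false, which holds.

A is a knave, B is a knight, C is a knight, and D is a knave.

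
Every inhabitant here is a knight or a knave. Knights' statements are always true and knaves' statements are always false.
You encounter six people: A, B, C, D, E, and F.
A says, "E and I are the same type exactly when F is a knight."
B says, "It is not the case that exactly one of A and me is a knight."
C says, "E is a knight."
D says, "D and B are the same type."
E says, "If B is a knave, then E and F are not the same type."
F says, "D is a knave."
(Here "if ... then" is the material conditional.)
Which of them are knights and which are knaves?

A is a knight, B is a knight, C is a knight, D is a knave, E is a knight, and F is a knight.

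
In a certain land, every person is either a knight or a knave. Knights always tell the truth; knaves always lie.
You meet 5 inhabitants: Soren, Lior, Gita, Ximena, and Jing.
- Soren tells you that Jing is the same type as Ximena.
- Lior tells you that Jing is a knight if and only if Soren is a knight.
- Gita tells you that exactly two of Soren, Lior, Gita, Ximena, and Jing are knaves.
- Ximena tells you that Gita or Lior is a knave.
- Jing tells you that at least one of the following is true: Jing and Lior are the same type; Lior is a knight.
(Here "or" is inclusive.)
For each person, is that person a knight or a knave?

Soren is a knight, Lior is a knight, Gita is a knave, Ximena is a knight, and Jing is a knight.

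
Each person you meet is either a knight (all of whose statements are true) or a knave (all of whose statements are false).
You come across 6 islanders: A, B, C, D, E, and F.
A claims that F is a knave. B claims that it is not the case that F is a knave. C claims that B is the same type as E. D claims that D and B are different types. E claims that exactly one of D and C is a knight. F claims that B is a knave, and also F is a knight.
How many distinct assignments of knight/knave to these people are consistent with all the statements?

2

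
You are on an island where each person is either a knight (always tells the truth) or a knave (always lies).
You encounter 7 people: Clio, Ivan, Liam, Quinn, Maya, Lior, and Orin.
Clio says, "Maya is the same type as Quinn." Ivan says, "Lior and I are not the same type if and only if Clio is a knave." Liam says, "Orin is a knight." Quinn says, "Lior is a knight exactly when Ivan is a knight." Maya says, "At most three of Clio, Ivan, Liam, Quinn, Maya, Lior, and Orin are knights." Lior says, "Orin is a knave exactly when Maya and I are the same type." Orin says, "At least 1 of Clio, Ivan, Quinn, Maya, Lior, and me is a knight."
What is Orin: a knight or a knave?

Consistent assignments: {Clio=knight, Ivan=knave, Liam=knight, Quinn=knave, Maya=knave, Lior=knight, Orin=knight}
In every consistent assignment, Orin is a knight.

Orin is a knight.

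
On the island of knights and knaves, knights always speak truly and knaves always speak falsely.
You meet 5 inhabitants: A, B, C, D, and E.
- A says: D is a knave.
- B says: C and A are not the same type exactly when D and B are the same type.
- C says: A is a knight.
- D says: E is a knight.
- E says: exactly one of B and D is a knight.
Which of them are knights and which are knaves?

A is a knight, B is a knave, C is a knight, D is a knave, and E is a knave.

Suppose A is a knave. Then A's statement "D is a knave" would have to be false. Checking the 16 ways to assign the others, none is consistent with every speaker.
(For instance, with B=knave, C=knight, D=knave, E=knave, A's claim "D is a knave" comes out true where it would need to be false.)
So A must be a knight, making "D is a knave" true. Taking A=knight, B=knave, C=knight, D=knave, E=knave, each remaining statement checks out:
  B (knave): "C and A are not the same type exactly when D and B are the same type" — false. ✓
  C (knight): "A is a knight" — true. ✓
  D (knave): "E is a knight" — false. ✓
  E (knave): "exactly one of B and D is a knight" — false. ✓
This is the unique consistent assignment.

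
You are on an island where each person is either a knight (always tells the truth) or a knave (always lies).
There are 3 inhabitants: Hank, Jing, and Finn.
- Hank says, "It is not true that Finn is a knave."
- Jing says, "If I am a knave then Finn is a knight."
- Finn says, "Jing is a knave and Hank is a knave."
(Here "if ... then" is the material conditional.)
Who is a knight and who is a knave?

Hank is a knave, Jing is a knight, and Finn is a knave.

Hank is a knave, and the claim "it is not true that Finn is a knave" is indeed False.
Jing is a knight, so "if I am a knave then Finn is a knight" must be True — and it is.
Finn is a knave, and the claim "Jing is a knave and Hank is a knave" is indeed False.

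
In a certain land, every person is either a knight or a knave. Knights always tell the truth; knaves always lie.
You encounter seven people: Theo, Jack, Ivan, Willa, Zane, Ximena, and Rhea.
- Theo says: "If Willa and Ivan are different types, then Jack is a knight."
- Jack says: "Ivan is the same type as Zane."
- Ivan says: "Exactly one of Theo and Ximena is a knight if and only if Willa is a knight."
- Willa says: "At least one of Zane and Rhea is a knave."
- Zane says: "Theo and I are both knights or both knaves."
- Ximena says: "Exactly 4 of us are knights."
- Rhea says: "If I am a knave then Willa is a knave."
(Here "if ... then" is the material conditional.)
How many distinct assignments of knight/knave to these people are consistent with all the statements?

4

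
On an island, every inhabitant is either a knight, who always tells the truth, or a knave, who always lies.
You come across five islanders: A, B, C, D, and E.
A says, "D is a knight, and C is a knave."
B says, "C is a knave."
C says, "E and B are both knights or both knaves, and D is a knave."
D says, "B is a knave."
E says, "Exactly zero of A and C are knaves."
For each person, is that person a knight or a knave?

A is a knave, B is a knight, C is a knave, D is a knave, and E is a knave.

A is a knave, and the claim "D is a knight, and C is a knave" is indeed false.
As a knight, B's statement "C is a knave" should be true; it is.
C is a knave, so "E and B are both knights or both knaves, and D is a knave" must be false — and it is.
Since D is a knave, "B is a knave" needs to be false, which holds.
E is a knave; "exactly zero of A and C are knaves" is false, as required.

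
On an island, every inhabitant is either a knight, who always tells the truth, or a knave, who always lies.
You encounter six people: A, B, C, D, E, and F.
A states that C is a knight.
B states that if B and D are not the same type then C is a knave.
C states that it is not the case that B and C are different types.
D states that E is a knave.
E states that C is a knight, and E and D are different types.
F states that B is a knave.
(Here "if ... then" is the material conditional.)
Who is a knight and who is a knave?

Since A is a knave, "C is a knight" needs to be False, which holds.
Since B is a knight, "if B and D are not the same type then C is a knave" needs to be true, which holds.
C is a knave, so "it is not the case that B and C are different types" must be False — and it is.
D is a knight, so "E is a knave" must be true — and it is.
E is a knave, and the claim "C is a knight, and E and D are different types" is indeed False.
Since F is a knave, "B is a knave" needs to be False, which holds.

A is a knave, B is a knight, C is a knave, D is a knight, E is a knave, and F is a knave.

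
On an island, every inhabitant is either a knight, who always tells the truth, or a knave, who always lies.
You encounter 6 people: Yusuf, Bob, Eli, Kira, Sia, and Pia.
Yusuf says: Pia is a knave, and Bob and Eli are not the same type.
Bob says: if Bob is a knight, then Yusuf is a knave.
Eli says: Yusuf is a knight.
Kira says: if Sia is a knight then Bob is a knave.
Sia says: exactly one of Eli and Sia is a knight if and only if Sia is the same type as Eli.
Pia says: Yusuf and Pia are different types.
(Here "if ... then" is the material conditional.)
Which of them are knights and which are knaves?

Knights: Bob, Kira, and Pia. Knaves: Yusuf, Eli, and Sia.

Yusuf is a knave; "Pia is a knave, and Bob and Eli are not the same type" is false, as required.
Bob (knight): "if Bob is a knight, then Yusuf is a knave" — true. ✓
As a knave, Eli's statement "Yusuf is a knight" should be false; it is.
Kira is a knight, and the claim "if Sia is a knight then Bob is a knave" is indeed true.
Sia is a knave, and the claim "exactly one of Eli and Sia is a knight if and only if Sia is the same type as Eli" is indeed false.
Pia is a knight, and the claim "Yusuf and Pia are different types" is indeed true.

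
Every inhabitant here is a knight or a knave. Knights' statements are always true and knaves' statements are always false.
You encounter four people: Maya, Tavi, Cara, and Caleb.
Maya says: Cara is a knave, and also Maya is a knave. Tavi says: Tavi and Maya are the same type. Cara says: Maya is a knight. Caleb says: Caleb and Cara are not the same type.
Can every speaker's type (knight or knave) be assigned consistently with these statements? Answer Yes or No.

No

Checking all 16 assignments, each has at least one speaker whose statement's truth value contradicts their type.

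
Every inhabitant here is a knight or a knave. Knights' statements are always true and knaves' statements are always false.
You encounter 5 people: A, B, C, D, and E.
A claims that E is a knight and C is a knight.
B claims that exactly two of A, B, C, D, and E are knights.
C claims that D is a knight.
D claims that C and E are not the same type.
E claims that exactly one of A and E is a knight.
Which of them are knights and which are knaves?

A is a knave, B is a knave, C is a knave, D is a knave, and E is a knave.

A (knave): "E is a knight and C is a knight" — false. ✓
B is a knave; "exactly two of A, B, C, D, and E are knights" is false, as required.
Since C is a knave, "D is a knight" needs to be false, which holds.
D is a knave, so "C and E are not the same type" must be false — and it is.
E is a knave; "exactly one of A and E is a knight" is false, as required.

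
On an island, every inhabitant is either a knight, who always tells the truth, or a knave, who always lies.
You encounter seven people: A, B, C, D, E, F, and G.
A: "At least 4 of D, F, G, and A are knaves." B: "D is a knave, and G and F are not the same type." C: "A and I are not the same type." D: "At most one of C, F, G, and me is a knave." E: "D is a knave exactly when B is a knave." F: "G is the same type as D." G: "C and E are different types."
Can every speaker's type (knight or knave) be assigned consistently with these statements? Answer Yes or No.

Yes

One consistent assignment: A=knave, B=knight, C=knight, D=knave, E=knave, F=knave, G=knight.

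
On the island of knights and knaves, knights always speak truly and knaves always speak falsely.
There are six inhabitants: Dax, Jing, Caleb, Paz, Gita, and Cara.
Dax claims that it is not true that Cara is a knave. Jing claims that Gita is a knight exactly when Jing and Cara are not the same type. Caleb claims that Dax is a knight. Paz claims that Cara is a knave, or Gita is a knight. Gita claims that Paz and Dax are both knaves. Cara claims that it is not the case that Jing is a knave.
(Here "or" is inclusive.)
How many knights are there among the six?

The unique consistent assignment is Dax=knight, Jing=knight, Caleb=knight, Paz=knave, Gita=knave, Cara=knight.
That has 4 knights.

4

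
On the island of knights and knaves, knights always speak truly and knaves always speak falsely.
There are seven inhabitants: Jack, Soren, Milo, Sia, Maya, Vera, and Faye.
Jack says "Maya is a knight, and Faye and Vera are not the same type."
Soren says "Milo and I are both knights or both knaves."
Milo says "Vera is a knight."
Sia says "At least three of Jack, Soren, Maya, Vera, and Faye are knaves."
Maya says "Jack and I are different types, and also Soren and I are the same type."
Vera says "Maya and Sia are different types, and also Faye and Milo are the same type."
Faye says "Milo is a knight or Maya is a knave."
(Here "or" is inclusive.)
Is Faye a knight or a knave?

Consistent assignments: {Jack=knave, Soren=knight, Milo=knight, Sia=knave, Maya=knight, Vera=knight, Faye=knight}; {Jack=knave, Soren=knave, Milo=knight, Sia=knight, Maya=knave, Vera=knight, Faye=knight}
In every consistent assignment, Faye is a knight.

Faye is a knight.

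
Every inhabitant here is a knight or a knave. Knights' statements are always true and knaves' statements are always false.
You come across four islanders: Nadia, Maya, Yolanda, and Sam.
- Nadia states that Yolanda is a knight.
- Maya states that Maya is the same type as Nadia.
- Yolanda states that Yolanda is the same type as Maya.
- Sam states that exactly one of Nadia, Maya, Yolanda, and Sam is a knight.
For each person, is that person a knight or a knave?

Since Nadia is a knight, "Yolanda is a knight" needs to be True, which holds.
As a knight, Maya's statement "Maya is the same type as Nadia" should be True; it is.
Yolanda is a knight, so "Yolanda is the same type as Maya" must be True — and it is.
Sam (knave): "exactly one of Nadia, Maya, Yolanda, and Sam is a knight" — false. ✓

Knights: Nadia, Maya, and Yolanda. Knaves: Sam.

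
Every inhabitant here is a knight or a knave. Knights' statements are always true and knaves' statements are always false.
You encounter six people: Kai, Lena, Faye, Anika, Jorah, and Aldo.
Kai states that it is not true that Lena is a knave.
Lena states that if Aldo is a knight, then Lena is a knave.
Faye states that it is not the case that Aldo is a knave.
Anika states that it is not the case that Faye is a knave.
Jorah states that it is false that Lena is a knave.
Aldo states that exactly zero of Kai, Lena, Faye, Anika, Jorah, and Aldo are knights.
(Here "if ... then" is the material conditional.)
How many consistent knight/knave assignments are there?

1

Consistent assignments:
  Kai=knight, Lena=knight, Faye=knave, Anika=knave, Jorah=knight, Aldo=knave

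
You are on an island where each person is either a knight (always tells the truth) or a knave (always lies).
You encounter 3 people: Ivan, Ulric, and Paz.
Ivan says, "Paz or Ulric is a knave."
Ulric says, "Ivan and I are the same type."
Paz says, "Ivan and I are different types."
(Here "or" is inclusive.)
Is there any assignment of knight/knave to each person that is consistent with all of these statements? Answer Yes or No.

No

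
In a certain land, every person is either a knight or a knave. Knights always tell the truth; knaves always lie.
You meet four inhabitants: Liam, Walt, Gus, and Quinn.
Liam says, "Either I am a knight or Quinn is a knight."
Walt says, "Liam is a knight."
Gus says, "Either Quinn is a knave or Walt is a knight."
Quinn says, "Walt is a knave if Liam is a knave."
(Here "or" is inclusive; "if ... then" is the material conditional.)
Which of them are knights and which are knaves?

Knights: Liam, Walt, Gus, and Quinn. Knaves: none.

Liam is a knight; "either I am a knight or Quinn is a knight" is true, as required.
Walt is a knight, so "Liam is a knight" must be true — and it is.
As a knight, Gus's statement "either Quinn is a knave or Walt is a knight" should be true; it is.
Quinn (knight): "Walt is a knave if Liam is a knave" — true. ✓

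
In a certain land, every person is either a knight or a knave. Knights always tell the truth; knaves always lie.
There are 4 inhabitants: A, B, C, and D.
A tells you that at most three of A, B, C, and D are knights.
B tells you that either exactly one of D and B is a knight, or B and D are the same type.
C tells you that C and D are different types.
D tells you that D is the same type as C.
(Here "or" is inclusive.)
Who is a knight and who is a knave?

Suppose A is a knave. Then A's statement "at most three of A, B, C, and D are knights" would have to be false. Checking the 8 ways to assign the others, none is consistent with every speaker.
(For instance, with B=knight, C=knight, D=knave, A's claim "at most three of A, B, C, and D are knights" comes out true where it would need to be false.)
So A must be a knight, making "at most three of A, B, C, and D are knights" true. Taking A=knight, B=knight, C=knight, D=knave, each remaining statement checks out:
  B (knight): "either exactly one of D and B is a knight, or B and D are the same type" — true. ✓
  C (knight): "C and D are different types" — true. ✓
  D (knave): "D is the same type as C" — false. ✓
This is the unique consistent assignment.

Knights: A, B, and C. Knaves: D.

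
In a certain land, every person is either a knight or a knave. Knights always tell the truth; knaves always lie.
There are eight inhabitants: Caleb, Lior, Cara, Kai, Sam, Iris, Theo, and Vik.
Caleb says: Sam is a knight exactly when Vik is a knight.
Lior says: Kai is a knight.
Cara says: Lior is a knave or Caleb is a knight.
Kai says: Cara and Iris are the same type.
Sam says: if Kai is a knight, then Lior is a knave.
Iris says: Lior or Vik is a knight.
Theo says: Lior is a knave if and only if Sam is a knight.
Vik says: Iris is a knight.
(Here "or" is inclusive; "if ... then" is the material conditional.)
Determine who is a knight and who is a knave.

Caleb is a knave, Lior is a knave, Cara is a knight, Kai is a knave, Sam is a knight, Iris is a knave, Theo is a knight, and Vik is a knave.

Caleb is a knave, and the claim "Sam is a knight exactly when Vik is a knight" is indeed false.
As a knave, Lior's statement "Kai is a knight" should be false; it is.
Cara is a knight, and the claim "Lior is a knave or Caleb is a knight" is indeed true.
Kai is a knave, so "Cara and Iris are the same type" must be false — and it is.
Sam is a knight, and the claim "if Kai is a knight, then Lior is a knave" is indeed true.
Iris is a knave, and the claim "Lior or Vik is a knight" is indeed false.
Theo is a knight; "Lior is a knave if and only if Sam is a knight" is true, as required.
Vik is a knave, and the claim "Iris is a knight" is indeed false.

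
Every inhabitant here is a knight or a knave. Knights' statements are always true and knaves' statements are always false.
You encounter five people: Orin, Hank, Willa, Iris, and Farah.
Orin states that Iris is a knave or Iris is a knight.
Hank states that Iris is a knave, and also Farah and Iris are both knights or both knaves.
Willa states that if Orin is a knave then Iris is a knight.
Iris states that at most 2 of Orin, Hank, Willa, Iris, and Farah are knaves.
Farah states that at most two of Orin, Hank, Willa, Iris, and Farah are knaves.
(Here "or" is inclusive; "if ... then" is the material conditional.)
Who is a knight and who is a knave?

Suppose Orin is a knave. Then Orin's statement "Iris is a knave or Iris is a knight" would have to be false. Checking the 16 ways to assign the others, none is consistent with every speaker.
(For instance, with Hank=knave, Willa=knight, Iris=knight, Farah=knight, Orin's claim "Iris is a knave or Iris is a knight" comes out true where it would need to be false.)
So Orin must be a knight, making "Iris is a knave or Iris is a knight" true. Taking Orin=knight, Hank=knave, Willa=knight, Iris=knight, Farah=knight, each remaining statement checks out:
  Hank (knave): "Iris is a knave, and also Farah and Iris are both knights or both knaves" — false. ✓
  Willa (knight): "if Orin is a knave then Iris is a knight" — true. ✓
  Iris (knight): "at most 2 of Orin, Hank, Willa, Iris, and Farah are knaves" — true. ✓
  Farah (knight): "at most two of Orin, Hank, Willa, Iris, and Farah are knaves" — true. ✓
This is the unique consistent assignment.

Orin is a knight, Hank is a knave, Willa is a knight, Iris is a knight, and Farah is a knight.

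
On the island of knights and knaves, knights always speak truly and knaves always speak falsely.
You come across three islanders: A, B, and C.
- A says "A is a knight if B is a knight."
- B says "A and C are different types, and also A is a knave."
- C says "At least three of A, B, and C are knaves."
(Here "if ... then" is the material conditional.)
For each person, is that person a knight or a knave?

Knights: A. Knaves: B and C.

A is a knight, and the claim "A is a knight if B is a knight" is indeed true.
B (knave): "A and C are different types, and also A is a knave" — false. ✓
Since C is a knave, "at least three of A, B, and C are knaves" needs to be false, which holds.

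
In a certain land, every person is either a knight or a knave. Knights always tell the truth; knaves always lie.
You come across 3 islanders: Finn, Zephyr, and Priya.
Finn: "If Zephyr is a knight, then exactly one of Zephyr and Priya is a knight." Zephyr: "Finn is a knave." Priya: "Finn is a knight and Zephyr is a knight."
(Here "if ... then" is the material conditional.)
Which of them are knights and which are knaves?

Finn is a knight, Zephyr is a knave, and Priya is a knave.

Suppose Finn is a knave. Then Finn's statement "if Zephyr is a knight, then exactly one of Zephyr and Priya is a knight" would have to be false. Checking the 4 ways to assign the others, none is consistent with every speaker.
(For instance, with Zephyr=knave, Priya=knave, Finn's claim "if Zephyr is a knight, then exactly one of Zephyr and Priya is a knight" comes out true where it would need to be false.)
So Finn must be a knight, making "if Zephyr is a knight, then exactly one of Zephyr and Priya is a knight" true. Taking Finn=knight, Zephyr=knave, Priya=knave, each remaining statement checks out:
  Zephyr (knave): "Finn is a knave" — false. ✓
  Priya (knave): "Finn is a knight and Zephyr is a knight" — false. ✓
This is the unique consistent assignment.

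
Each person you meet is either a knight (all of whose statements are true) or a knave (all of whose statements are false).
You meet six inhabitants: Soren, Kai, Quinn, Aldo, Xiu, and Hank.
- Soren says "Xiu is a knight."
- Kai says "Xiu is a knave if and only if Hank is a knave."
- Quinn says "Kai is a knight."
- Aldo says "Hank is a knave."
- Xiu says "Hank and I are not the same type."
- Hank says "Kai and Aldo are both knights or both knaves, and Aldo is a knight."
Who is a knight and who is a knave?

As a knight, Soren's statement "Xiu is a knight" should be True; it is.
Kai is a knave; "Xiu is a knave if and only if Hank is a knave" is False, as required.
Quinn is a knave, so "Kai is a knight" must be False — and it is.
Aldo is a knight, and the claim "Hank is a knave" is indeed True.
As a knight, Xiu's statement "Hank and I are not the same type" should be True; it is.
Since Hank is a knave, "Kai and Aldo are both knights or both knaves, and Aldo is a knight" needs to be False, which holds.

Soren is a knight, Kai is a knave, Quinn is a knave, Aldo is a knight, Xiu is a knight, and Hank is a knave.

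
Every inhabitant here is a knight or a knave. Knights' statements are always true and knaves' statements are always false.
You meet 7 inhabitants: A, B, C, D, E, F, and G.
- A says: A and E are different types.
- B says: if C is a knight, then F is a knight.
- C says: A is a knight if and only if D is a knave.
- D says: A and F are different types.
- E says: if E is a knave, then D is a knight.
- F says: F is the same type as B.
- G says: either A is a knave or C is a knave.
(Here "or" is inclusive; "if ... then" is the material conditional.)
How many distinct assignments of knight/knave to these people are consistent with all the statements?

2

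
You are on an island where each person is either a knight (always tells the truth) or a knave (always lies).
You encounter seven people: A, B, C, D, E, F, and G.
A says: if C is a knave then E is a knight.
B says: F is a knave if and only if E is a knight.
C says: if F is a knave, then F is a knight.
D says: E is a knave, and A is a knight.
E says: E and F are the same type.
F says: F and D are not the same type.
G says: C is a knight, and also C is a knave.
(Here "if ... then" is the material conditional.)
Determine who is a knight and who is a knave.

Knights: A, C, E, and F. Knaves: B, D, and G.

As a knight, A's statement "if C is a knave then E is a knight" should be True; it is.
B (knave): "F is a knave if and only if E is a knight" — false. ✓
C is a knight, and the claim "if F is a knave, then F is a knight" is indeed True.
D is a knave, so "E is a knave, and A is a knight" must be false — and it is.
E (knight): "E and F are the same type" — True. ✓
F is a knight, and the claim "F and D are not the same type" is indeed True.
G is a knave, so "C is a knight, and also C is a knave" must be false — and it is.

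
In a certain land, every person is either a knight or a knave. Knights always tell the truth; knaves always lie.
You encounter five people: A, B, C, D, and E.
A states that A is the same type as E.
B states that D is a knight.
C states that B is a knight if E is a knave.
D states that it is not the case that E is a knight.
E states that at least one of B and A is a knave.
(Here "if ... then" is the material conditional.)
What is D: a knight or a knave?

Consistent assignments: {A=knight, B=knave, C=knight, D=knave, E=knight}; {A=knave, B=knave, C=knight, D=knave, E=knight}
In every consistent assignment, D is a knave.

D is a knave.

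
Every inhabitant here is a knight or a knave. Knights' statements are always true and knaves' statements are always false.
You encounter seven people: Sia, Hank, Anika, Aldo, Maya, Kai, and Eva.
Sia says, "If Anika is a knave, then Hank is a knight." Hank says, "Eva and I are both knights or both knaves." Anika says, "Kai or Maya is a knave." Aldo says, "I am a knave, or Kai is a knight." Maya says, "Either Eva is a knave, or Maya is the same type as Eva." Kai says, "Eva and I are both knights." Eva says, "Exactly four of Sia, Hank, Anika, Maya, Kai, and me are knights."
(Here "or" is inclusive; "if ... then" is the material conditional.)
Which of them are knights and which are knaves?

Sia is a knight, so "if Anika is a knave, then Hank is a knight" must be true — and it is.
As a knave, Hank's statement "Eva and I are both knights or both knaves" should be false; it is.
Anika is a knight, so "Kai or Maya is a knave" must be true — and it is.
Aldo is a knight; "I am a knave, or Kai is a knight" is true, as required.
Maya (knave): "either Eva is a knave, or Maya is the same type as Eva" — false. ✓
Kai (knight): "Eva and I are both knights" — true. ✓
Eva is a knight, so "exactly four of Sia, Hank, Anika, Maya, Kai, and me are knights" must be true — and it is.

Sia is a knight, Hank is a knave, Anika is a knight, Aldo is a knight, Maya is a knave, Kai is a knight, and Eva is a knight.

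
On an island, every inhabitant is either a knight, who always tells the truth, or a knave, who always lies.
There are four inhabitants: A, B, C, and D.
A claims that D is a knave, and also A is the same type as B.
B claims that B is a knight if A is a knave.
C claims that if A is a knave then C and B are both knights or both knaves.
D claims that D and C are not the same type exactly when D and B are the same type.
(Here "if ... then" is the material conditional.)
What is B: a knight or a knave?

B is a knight.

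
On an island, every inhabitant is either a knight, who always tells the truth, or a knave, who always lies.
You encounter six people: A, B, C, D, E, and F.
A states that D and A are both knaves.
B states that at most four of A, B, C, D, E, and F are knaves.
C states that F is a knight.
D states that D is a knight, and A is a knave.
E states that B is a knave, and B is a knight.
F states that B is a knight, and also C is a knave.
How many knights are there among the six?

1

The unique consistent assignment is A=knave, B=knave, C=knave, D=knight, E=knave, F=knave.
That has 1 knight.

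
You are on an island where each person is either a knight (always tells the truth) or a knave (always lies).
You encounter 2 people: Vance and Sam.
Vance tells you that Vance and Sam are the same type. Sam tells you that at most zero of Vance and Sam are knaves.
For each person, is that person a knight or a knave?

Vance is a knight and Sam is a knight.

Vance is a knight; "Vance and Sam are the same type" is True, as required.
Sam is a knight; "at most zero of Vance and Sam are knaves" is True, as required.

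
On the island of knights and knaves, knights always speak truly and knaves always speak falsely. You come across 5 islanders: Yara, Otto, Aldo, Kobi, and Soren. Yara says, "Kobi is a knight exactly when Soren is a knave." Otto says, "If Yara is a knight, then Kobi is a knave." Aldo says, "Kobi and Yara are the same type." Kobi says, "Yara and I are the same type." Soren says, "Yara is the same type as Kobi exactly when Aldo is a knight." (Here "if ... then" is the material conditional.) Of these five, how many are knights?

The unique consistent assignment is Yara=knight, Otto=knight, Aldo=knave, Kobi=knave, Soren=knight.
That has 3 knights.

3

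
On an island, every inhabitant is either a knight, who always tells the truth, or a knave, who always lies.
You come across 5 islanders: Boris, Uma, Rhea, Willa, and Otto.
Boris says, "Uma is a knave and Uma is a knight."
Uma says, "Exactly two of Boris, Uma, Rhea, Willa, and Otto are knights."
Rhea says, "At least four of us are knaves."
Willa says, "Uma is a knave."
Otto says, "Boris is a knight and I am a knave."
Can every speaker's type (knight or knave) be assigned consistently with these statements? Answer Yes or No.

Checking all 32 assignments, each has at least one speaker whose statement's truth value contradicts their type.

No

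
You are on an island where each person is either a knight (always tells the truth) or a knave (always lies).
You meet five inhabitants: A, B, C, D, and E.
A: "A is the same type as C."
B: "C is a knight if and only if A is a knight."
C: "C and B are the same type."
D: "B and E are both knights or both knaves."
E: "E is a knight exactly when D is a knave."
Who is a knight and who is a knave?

A is a knight, B is a knight, C is a knight, D is a knave, and E is a knave.

Suppose A is a knave. Then A's statement "A is the same type as C" would have to be false. Checking the 16 ways to assign the others, none is consistent with every speaker.
(For instance, with B=knight, C=knight, D=knave, E=knave, B's claim "C is a knight if and only if A is a knight" comes out false where it would need to be true.)
So A must be a knight, making "A is the same type as C" true. Taking A=knight, B=knight, C=knight, D=knave, E=knave, each remaining statement checks out:
  B (knight): "C is a knight if and only if A is a knight" — true. ✓
  C (knight): "C and B are the same type" — true. ✓
  D (knave): "B and E are both knights or both knaves" — false. ✓
  E (knave): "E is a knight exactly when D is a knave" — false. ✓
This is the unique consistent assignment.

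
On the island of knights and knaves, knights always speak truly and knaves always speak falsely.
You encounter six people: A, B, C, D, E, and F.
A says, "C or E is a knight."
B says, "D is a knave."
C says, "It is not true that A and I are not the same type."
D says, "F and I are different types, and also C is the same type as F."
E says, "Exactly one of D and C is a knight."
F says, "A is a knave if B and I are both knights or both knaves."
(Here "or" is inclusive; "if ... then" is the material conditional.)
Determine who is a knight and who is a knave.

A (knight): "C or E is a knight" — true. ✓
B is a knave; "D is a knave" is false, as required.
C is a knave, so "it is not true that A and I are not the same type" must be false — and it is.
D (knight): "F and I are different types, and also C is the same type as F" — true. ✓
E is a knight, so "exactly one of D and C is a knight" must be true — and it is.
F (knave): "A is a knave if B and I are both knights or both knaves" — false. ✓

A is a knight, B is a knave, C is a knave, D is a knight, E is a knight, and F is a knave.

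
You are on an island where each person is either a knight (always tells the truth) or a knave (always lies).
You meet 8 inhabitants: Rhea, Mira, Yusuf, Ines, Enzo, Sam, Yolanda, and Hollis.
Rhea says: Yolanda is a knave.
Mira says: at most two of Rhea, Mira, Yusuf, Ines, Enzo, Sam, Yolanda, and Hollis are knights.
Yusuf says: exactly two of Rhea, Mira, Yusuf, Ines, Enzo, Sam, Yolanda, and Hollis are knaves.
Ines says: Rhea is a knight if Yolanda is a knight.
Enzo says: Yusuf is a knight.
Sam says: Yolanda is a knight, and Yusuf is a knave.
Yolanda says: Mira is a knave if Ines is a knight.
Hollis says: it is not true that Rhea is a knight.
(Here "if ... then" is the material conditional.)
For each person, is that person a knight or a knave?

Rhea is a knave, Mira is a knave, Yusuf is a knave, Ines is a knave, Enzo is a knave, Sam is a knight, Yolanda is a knight, and Hollis is a knight.

Since Rhea is a knave, "Yolanda is a knave" needs to be False, which holds.
Mira is a knave; "at most two of Rhea, Mira, Yusuf, Ines, Enzo, Sam, Yolanda, and Hollis are knights" is False, as required.
Yusuf is a knave, and the claim "exactly two of Rhea, Mira, Yusuf, Ines, Enzo, Sam, Yolanda, and Hollis are knaves" is indeed False.
As a knave, Ines's statement "Rhea is a knight if Yolanda is a knight" should be False; it is.
Enzo (knave): "Yusuf is a knight" — False. ✓
Sam is a knight, so "Yolanda is a knight, and Yusuf is a knave" must be True — and it is.
Yolanda (knight): "Mira is a knave if Ines is a knight" — True. ✓
Hollis is a knight, and the claim "it is not true that Rhea is a knight" is indeed True.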